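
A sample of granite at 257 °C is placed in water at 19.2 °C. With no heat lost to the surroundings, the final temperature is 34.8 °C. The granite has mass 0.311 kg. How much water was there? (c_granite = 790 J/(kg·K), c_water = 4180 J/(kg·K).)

Heat lost by the granite = heat gained by the water:
0.311·790·(257 − 34.8) = m·4180·(34.8 − 19.2)
65208 m = 54592  ⇒  m ≈ 0.8372 kg

m ≈ 0.837 kg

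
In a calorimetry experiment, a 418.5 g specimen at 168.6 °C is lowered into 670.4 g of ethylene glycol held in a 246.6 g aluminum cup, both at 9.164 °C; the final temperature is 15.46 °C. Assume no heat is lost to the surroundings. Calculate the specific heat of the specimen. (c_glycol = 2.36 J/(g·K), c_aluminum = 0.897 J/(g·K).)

Taking heat into each body as positive, Σ m c ΔT = 0:
418.5×c×(15.46 − 168.6) + 670.4×2.36×(15.46 − 9.164) + 246.6×0.897×(15.46 − 9.164) = 0
-64089 c = -11354
c = -11354/-64089 ≈ 0.1772 J/(g·K)

c ≈ 0.177 J/(g·K)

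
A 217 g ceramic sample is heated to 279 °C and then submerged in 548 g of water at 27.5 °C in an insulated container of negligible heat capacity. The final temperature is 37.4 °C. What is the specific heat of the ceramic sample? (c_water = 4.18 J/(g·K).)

Heat gained plus heat lost sum to zero:
217·c·(37.4 − 279) + 548·4.18·(37.4 − 27.5) = 0
-52427 c = -22677
c = -22677/-52427 ≈ 0.4325 J/(g·K)

c ≈ 0.433 J/(g·K)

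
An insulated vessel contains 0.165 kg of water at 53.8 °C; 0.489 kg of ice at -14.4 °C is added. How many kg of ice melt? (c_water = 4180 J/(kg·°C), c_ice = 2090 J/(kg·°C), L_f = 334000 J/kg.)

m_melted ≈ 0.067 kg

Cooling the water to 0 °C releases 0.165×4180×53.8 = 37106 J.
Warming the ice to 0 °C takes 0.489×2090×14.4 = 14717 J, leaving 22389 J for melting.
To melt every bit of ice: 0.489×334000 = 163326 J.
22389 J < 163326 J, so only part of the ice melts and the system sits at 0 °C.
m_melted×334000 = 22389  ⇒  m_melted ≈ 0.06703 kg.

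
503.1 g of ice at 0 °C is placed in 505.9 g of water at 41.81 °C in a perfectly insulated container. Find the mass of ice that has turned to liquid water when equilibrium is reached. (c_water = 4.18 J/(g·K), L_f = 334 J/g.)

m_melted ≈ 265 g

Cooling the water to 0 °C releases 505.9×4.18×41.81 = 88414 J.
Melting all 503.1 g of ice would need 503.1×334 = 168035 J.
That's not enough to melt it all — equilibrium is at 0 °C with ice remaining.
Mass melted = 88414/334 ≈ 264.7 g.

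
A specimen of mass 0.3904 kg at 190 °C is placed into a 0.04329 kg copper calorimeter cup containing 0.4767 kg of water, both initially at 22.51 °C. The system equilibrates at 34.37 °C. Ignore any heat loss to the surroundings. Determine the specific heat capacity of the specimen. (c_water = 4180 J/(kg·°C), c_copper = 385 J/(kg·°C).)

Setting the total heat transfer to zero:
0.3904·c·(34.37 − 190) + 0.4767·4180·(34.37 − 22.51) + 0.04329·385·(34.37 − 22.51) = 0
-60.76 c = -23830
c = -23830/-60.76 ≈ 392.2 J/(kg·°C)

c ≈ 392 J/(kg·°C)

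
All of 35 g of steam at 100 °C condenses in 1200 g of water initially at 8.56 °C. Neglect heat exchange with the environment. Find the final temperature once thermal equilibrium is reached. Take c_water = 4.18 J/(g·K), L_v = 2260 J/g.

T_f ≈ 26.5 °C

Taking heat into each body as positive, Σ m c ΔT = 0:
condense steam: −35×2260 = −79100; condensate cools 100→T: 35×4.18×(T − 100) = 146.3(T − 100); original water: 5016(T − 8.56)
5162.3 T = 79100 + 14630 + 42937 = 136667
T ≈ 26.47 °C (< 100 °C, so full condensation is consistent).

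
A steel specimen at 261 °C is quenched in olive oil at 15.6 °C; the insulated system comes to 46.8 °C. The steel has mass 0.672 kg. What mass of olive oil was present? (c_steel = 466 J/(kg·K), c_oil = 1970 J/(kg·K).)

m ≈ 1.09 kg

Heat lost by the steel = heat gained by the oil:
0.672·466·(261 − 46.8) = m·1970·(46.8 − 15.6)
61464 m = 67077  ⇒  m ≈ 1.091 kg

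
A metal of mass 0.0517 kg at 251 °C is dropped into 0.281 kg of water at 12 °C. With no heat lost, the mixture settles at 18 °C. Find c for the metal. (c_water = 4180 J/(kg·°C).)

Taking heat into each body as positive, Σ m c ΔT = 0:
0.0517·c·(18 − 251) + 0.281·4180·(18 − 12) = 0
-12.05 c = -7047.5
c = -7047.5/-12.05 ≈ 585 J/(kg·°C)

c ≈ 585 J/(kg·°C)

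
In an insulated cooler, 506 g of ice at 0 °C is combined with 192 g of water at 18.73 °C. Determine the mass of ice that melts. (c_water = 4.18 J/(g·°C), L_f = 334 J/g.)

m_melted ≈ 45 g

Heat available from the water dropping to 0 °C: 192·4.18·18.73 = 15032 J.
To melt every bit of ice: 506·334 = 169004 J.
15032 J < 169004 J, so only part of the ice melts and the system sits at 0 °C.
m_melted·334 = 15032  ⇒  m_melted ≈ 45.01 g.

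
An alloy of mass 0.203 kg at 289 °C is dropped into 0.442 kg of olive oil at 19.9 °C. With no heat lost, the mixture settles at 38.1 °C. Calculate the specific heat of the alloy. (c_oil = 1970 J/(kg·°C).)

c ≈ 311 J/(kg·°C)

Let T be the final temperature. ΣQ_i = 0:
0.203·c·(38.1 − 289) + 0.442·1970·(38.1 − 19.9) = 0
-50.93 c = -15847
c = -15847/-50.93 ≈ 311.1 J/(kg·°C)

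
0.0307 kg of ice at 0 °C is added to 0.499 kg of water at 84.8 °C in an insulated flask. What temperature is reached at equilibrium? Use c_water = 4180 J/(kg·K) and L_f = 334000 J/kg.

Heat gained plus heat lost sum to zero:
melt ice: 0.0307×334000 = 10254; warm the meltwater: 128.33 T; water cools: 0.499×4180×(T − 84.8) = 2085.8(T − 84.8)
2214.1 T = 176878 − 10254 = 166624
T ≈ 75.25 °C (positive, so assuming full melt was valid).

T_f ≈ 75.3 °C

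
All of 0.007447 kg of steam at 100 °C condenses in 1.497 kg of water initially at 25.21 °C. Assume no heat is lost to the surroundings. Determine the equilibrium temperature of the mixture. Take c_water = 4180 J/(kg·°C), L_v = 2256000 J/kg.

Let T be the final temperature. ΣQ_i = 0:
latent heat released on condensation: 0.007447·2256000 = 16800
  condensed water 100 °C→T: 31.13(T − 100)
  original water: 6257.5(T − 25.21)
6288.6 T = 16800 + 3112.8 + 157751 = 177664
T ≈ 28.25 °C (< 100 °C, so full condensation is consistent).

T_f ≈ 28.3 °C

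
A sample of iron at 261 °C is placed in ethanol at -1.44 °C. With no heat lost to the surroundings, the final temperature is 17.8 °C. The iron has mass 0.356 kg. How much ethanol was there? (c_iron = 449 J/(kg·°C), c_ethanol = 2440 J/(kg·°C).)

m ≈ 0.828 kg

Taking heat into each body as positive, Σ m c ΔT = 0:
0.356·449·(17.8 − 261) + m·2440·(17.8 − (-1.44)) = 0
46946 m = 38874
m = 38874/46946 ≈ 0.8281 kg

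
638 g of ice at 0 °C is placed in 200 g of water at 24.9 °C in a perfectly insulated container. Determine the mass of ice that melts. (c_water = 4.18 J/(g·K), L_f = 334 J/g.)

m_melted ≈ 62.3 g

Water can give up m c ΔT = 200·4.18·24.9 = 20816 J before reaching 0 °C.
To melt every bit of ice: 638·334 = 213092 J.
20816 J < 213092 J, so only part of the ice melts and the system sits at 0 °C.
m_melt = 20816 / L_f = 62.32 g.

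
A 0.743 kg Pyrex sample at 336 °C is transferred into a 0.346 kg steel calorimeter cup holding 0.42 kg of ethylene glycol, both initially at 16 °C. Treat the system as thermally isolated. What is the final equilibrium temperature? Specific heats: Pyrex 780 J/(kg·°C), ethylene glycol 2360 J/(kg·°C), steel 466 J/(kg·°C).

T_f ≈ 123.1 °C

Net heat exchanged in the isolated system is zero:
0.743·780·(T − 336) + 0.42·2360·(T − 16) + 0.346·466·(T − 16) = 0
579.54(T − 336) + 991.2(T − 16) + 161.24(T − 16) = 0
1732 T = 213164
T = 213164/1732 ≈ 123.08 °C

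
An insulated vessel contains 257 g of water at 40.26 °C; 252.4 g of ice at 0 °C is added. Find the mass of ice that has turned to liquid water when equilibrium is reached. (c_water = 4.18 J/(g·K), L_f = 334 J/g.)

m_melted ≈ 129 g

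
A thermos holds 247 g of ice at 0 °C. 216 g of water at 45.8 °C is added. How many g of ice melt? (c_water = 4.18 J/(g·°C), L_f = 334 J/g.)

m_melted ≈ 124 g

Water can give up m c ΔT = 216×4.18×45.8 = 41352 J before reaching 0 °C.
Fully melting the ice requires m_ice L_f = 247×334 = 82498 J.
Since 41352 < 82498 J, not all the ice melts; equilibrium is at 0 °C.
m_melt = 41352 / L_f = 123.8 g.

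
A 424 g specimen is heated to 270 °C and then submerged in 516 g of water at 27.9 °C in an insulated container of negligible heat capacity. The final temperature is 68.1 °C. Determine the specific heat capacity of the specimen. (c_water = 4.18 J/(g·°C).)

c ≈ 1.01 J/(g·°C)

Heat lost by the specimen = heat gained by the water:
424·c·(270 − 68.1) = 516·4.18·(68.1 − 27.9)
85606 c = 86707  ⇒  c ≈ 1.013 J/(g·°C)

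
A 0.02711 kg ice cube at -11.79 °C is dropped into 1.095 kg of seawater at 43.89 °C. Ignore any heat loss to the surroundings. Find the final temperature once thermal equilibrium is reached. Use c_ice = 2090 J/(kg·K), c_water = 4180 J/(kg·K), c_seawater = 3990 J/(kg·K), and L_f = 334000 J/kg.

T_f ≈ 40.6 °C

Taking heat into each body as positive, Σ m c ΔT = 0:
warm ice to 0 °C: 0.02711×2090×(0 − (-11.79)) = 668.02; latent heat to melt: 0.02711×334000 = 9054.7; meltwater 0→T: 0.02711×4180×T = 113.32 T; seawater cools: 1.095×3990×(T − 43.89) = 4369.1(T − 43.89)
4482.4 T = 191758 − 9722.8 = 182035
T ≈ 40.61 °C (positive, so assuming full melt was valid).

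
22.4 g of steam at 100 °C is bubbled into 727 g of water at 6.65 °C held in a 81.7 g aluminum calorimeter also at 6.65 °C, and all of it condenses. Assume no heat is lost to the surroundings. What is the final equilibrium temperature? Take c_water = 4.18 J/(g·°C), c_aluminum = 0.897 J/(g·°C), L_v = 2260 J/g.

T_f ≈ 25.2 °C

Energy conservation, ΣQ = 0:
condense steam: −22.4·2260 = −50624
  condensed water 100 °C→T: 93.63(T − 100)
  water warms: 727·4.18·(T − 6.65) = 3038.9(T − 6.65)
  aluminum cup: 81.7·0.897·(T − 6.65) = 73.28(T − 6.65)
3205.8 T = 50624 + 9363.2 + 20696 = 80683
T ≈ 25.17 °C, under the boiling point, so the assumption holds.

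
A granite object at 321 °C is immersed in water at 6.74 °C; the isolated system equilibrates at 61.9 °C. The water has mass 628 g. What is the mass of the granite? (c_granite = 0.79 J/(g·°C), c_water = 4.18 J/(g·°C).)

m ≈ 707 g

Net heat exchanged in the isolated system is zero:
m·0.79·(61.9 − 321) + 628·4.18·(61.9 − 6.74) = 0
-204.69 m = -144797
m = -144797/-204.69 ≈ 707.4 g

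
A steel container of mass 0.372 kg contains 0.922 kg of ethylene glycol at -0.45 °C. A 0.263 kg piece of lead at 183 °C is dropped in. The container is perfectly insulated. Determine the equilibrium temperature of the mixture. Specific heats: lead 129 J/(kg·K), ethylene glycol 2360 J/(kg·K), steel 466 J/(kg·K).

T_f ≈ 2.2 °C

Energy conservation, ΣQ = 0:
0.263·129·(T − 183) + 0.922·2360·(T − (-0.45)) + 0.372·466·(T − (-0.45)) = 0
(33.93 + 2175.9 + 173.35) T = 33.93·183 + 2175.9·(-0.45) + 173.35·(-0.45)
T ≈ 2.16 °C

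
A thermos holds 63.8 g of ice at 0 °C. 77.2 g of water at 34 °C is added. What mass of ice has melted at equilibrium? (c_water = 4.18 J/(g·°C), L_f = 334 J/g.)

Water can give up m c ΔT = 77.2·4.18·34 = 10972 J before reaching 0 °C.
Fully melting the ice requires m_ice L_f = 63.8·334 = 21309 J.
That's not enough to melt it all — equilibrium is at 0 °C with ice remaining.
m_melted·334 = 10972  ⇒  m_melted ≈ 32.85 g.

m_melted ≈ 32.8 g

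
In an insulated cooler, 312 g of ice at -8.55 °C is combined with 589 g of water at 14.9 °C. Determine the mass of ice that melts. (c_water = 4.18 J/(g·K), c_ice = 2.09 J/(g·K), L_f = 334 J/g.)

m_melted ≈ 93.1 g

Water can give up m c ΔT = 589×4.18×14.9 = 36684 J before reaching 0 °C.
Of that, 312×2.09×8.55 = 5575.3 J goes to bring the ice to 0 °C, leaving 31109 J.
Melting all 312 g of ice would need 312×334 = 104208 J.
Since 31109 < 104208 J, not all the ice melts; equilibrium is at 0 °C.
m_melt = 31109 / L_f = 93.14 g.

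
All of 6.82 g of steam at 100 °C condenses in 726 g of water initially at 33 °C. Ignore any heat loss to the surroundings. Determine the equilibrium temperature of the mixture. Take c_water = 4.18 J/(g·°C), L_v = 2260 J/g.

T_f ≈ 38.7 °C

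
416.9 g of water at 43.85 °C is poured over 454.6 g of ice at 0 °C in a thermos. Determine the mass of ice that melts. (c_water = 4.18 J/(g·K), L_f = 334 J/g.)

m_melted ≈ 229 g

Heat available from the water dropping to 0 °C: 416.9×4.18×43.85 = 76415 J.
Melting all 454.6 g of ice would need 454.6×334 = 151836 J.
That's not enough to melt it all — equilibrium is at 0 °C with ice remaining.
m_melted×334 = 76415  ⇒  m_melted ≈ 228.8 g.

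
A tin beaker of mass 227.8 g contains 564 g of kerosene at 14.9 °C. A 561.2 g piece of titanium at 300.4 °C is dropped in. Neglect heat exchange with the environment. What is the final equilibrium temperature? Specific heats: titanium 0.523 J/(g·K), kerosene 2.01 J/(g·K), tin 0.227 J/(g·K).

T_f ≈ 71.6 °C

Energy conservation, ΣQ = 0:
561.2*0.523*(T − 300.4) + 564*2.01*(T − 14.9) + 227.8*0.227*(T − 14.9) = 0
293.51(T − 300.4) + 1133.6(T − 14.9) + 51.71(T − 14.9) = 0
1478.9 T = 105831
T = 105831 / 1478.9 = 71.6 °C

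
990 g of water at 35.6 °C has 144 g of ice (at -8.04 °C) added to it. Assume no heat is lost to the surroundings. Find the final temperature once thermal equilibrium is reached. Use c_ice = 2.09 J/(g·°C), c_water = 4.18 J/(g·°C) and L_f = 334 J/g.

Heat gained plus heat lost sum to zero:
warm ice to 0 °C: 144·2.09·(0 − (-8.04)) = 2419.7; latent heat to melt: 144·334 = 48096; warm the meltwater: 601.92 T; water cools: 990·4.18·(T − 35.6) = 4138.2(T − 35.6)
4740.1 T = 147320 − 50516 = 96804
T ≈ 20.42 °C (positive, so assuming full melt was valid).

T_f ≈ 20.4 °C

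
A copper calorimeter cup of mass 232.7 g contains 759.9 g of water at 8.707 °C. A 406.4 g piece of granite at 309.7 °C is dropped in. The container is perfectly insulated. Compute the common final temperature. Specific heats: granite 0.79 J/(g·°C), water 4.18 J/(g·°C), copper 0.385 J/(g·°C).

T_f ≈ 35.6 °C

Net heat exchanged in the isolated system is zero:
406.4×0.79×(T − 309.7) + 759.9×4.18×(T − 8.707) + 232.7×0.385×(T − 8.707) = 0
321.06(T − 309.7) + 3176.4(T − 8.707) + 89.59(T − 8.707) = 0
3587 T = 127868
T ≈ 35.65 °C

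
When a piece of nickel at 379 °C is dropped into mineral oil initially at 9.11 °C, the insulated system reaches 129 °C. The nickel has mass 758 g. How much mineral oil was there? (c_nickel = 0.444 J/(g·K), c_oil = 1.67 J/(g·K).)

|Q_nickel| = |Q_oil|:
758·0.444·(379 − 129) = m·1.67·(129 − 9.11)
200.22 m = 84138  ⇒  m ≈ 420.2 g

m ≈ 420 g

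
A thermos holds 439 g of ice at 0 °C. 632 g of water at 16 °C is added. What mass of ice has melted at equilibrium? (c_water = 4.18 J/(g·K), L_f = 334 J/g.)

Water can give up m c ΔT = 632×4.18×16 = 42268 J before reaching 0 °C.
Melting all 439 g of ice would need 439×334 = 146626 J.
That's not enough to melt it all — equilibrium is at 0 °C with ice remaining.
Mass melted = 42268/334 ≈ 126.6 g.

m_melted ≈ 127 g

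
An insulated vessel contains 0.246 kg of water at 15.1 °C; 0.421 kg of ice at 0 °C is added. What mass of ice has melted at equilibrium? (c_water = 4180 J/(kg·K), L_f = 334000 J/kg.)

m_melted ≈ 0.0465 kg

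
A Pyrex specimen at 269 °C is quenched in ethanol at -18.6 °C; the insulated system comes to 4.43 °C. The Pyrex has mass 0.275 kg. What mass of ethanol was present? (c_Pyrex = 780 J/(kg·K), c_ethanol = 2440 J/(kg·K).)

m ≈ 1.01 kg

Setting the total heat transfer to zero:
0.275×780×(4.43 − 269) + m×2440×(4.43 − (-18.6)) = 0
56193 m = 56750
m = 56750/56193 ≈ 1.01 kg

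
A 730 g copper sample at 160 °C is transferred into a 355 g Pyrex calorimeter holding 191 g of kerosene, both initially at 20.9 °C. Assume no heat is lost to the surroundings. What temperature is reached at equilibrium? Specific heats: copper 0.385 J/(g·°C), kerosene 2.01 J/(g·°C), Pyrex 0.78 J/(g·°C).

T_f ≈ 62.4 °C

Setting the total heat transfer to zero:
730×0.385×(T − 160) + 191×2.01×(T − 20.9) + 355×0.78×(T − 20.9) = 0
941.86 T = 58779
T ≈ 62.41 °C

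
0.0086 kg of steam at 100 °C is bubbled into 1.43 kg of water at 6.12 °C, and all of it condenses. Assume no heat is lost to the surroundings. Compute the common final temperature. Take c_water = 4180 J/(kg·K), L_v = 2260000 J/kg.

Sum of m c ΔT and latent-heat terms is zero:
latent heat released on condensation: 0.0086·2260000 = 19436
  condensate cools 100→T: 0.0086·4180·(T − 100) = 35.95(T − 100)
  water warms: 1.43·4180·(T − 6.12) = 5977.4(T − 6.12)
6013.3 T = 19436 + 3594.8 + 36582 = 59612
T ≈ 9.91 °C, under the boiling point, so the assumption holds.

T_f ≈ 9.9 °C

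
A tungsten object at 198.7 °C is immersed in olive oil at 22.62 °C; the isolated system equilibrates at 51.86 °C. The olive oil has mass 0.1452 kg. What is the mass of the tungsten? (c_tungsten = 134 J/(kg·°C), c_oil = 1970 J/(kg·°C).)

Let T be the final temperature. ΣQ_i = 0:
m×134×(51.86 − 198.7) + 0.1452×1970×(51.86 − 22.62) = 0
-19677 m = -8363.9
m = -8363.9/-19677 ≈ 0.4251 kg

m ≈ 0.425 kg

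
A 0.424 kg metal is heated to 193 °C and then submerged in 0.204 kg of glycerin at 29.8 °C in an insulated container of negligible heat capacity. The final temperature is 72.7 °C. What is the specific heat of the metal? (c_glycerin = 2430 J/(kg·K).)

c ≈ 417 J/(kg·K)

Heat lost by the metal = heat gained by the glycerin:
0.424·c·(193 − 72.7) = 0.204·2430·(72.7 − 29.8)
51.01 c = 21266  ⇒  c ≈ 416.9 J/(kg·K)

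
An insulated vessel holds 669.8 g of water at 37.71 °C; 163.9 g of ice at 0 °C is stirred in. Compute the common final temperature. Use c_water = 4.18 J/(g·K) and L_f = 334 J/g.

T_f ≈ 14.6 °C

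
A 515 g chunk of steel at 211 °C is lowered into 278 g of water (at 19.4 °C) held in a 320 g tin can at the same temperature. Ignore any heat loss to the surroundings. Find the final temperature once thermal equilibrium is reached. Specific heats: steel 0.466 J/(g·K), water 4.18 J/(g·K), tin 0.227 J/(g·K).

T_f ≈ 50.6 °C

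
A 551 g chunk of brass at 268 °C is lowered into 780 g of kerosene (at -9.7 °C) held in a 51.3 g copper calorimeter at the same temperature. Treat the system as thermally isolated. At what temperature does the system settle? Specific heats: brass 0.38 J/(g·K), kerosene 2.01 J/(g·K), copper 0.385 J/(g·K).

T_f ≈ 22.7 °C

Taking heat into each body as positive, Σ m c ΔT = 0:
551×0.38×(T − 268) + 780×2.01×(T − (-9.7)) + 51.3×0.385×(T − (-9.7)) = 0
(209.38 + 1567.8 + 19.75) T = 209.38×268 + 1567.8×(-9.7) + 19.75×(-9.7)
T = 40715/1796.9 ≈ 22.66 °C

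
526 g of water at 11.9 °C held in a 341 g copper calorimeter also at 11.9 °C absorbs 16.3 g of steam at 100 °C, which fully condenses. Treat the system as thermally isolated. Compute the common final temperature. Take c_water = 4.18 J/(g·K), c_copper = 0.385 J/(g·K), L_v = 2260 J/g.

Energy conservation, ΣQ = 0:
latent heat released on condensation: 16.3·2260 = 36838
  condensate cools 100→T: 16.3·4.18·(T − 100) = 68.13(T − 100)
  original water: 2198.7(T − 11.9)
  cup: 131.28(T − 11.9)
2398.1 T = 36838 + 6813.4 + 27727 = 71378
T ≈ 29.76 °C, under the boiling point, so the assumption holds.

T_f ≈ 29.8 °C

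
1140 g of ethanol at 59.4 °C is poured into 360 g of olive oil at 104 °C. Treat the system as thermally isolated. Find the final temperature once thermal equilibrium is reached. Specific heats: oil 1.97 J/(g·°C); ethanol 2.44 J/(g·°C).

|Q_oil| = |Q_ethanol|:
360·1.97·(104 − T) = 1140·2.44·(T − 59.4)
709.2(104 − T) = 2781.6(T − 59.4)
3490.8 T = 238984  ⇒  T ≈ 68.46 °C

T_f ≈ 68.5 °C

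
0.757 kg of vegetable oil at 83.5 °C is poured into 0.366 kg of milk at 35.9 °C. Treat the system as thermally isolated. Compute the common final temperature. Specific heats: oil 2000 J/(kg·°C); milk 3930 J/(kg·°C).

T_f ≈ 60.3 °C

Heat lost by the oil equals heat gained by the milk:
0.757*2000*(83.5 − T) = 0.366*3930*(T − 35.9)
1514(83.5 − T) = 1438.4(T − 35.9)
2952.4 T = 178057  ⇒  T ≈ 60.31 °C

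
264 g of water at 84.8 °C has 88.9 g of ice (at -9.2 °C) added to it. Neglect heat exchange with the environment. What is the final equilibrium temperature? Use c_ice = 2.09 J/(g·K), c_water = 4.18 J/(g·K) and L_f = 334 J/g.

T_f ≈ 42.2 °C

Conservation of energy gives ΣQ = 0:
ice -9.2→0 °C: 88.9·2.09·9.2 = 1709.4; fusion: m_ice L_f = 88.9·334 = 29693; meltwater 0→T: 88.9·4.18·T = 371.6 T; water cools: 264·4.18·(T − 84.8) = 1103.5(T − 84.8)
1475.1 T = 93578 − 31402 = 62177
T ≈ 42.15 °C — above 0 °C, consistent with complete melting.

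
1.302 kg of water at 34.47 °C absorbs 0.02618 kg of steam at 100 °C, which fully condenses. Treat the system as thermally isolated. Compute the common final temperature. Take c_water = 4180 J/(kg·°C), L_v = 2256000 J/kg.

Energy balance with sensible and latent terms:
latent heat released on condensation: 0.02618×2256000 = 59062
  condensate cools 100→T: 0.02618×4180×(T − 100) = 109.43(T − 100)
  water warms: 1.302×4180×(T − 34.47) = 5442.4(T − 34.47)
5551.8 T = 59062 + 10943 + 187598 = 257603
T ≈ 46.40 °C — below 100 °C, confirming all the steam condensed.

T_f ≈ 46.4 °C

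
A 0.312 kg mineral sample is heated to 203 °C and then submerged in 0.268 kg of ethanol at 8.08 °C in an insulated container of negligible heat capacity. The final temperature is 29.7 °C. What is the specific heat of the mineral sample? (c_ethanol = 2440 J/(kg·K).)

Let T be the final temperature. ΣQ_i = 0:
0.312×c×(29.7 − 203) + 0.268×2440×(29.7 − 8.08) = 0
-54.07 c = -14138
c = -14138/-54.07 ≈ 261.5 J/(kg·K)

c ≈ 261 J/(kg·K)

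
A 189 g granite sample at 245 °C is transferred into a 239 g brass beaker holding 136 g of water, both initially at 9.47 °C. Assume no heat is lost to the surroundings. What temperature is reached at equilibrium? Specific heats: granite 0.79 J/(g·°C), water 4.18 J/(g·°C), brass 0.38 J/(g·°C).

T_f ≈ 53.0 °C

Net heat exchanged in the isolated system is zero:
189*0.79*(T − 245) + 136*4.18*(T − 9.47) + 239*0.38*(T − 9.47) = 0
149.31(T − 245) + 568.48(T − 9.47) + 90.82(T − 9.47) = 0
(149.31 + 568.48 + 90.82) T = 149.31*245 + 568.48*9.47 + 90.82*9.47
T ≈ 52.96 °C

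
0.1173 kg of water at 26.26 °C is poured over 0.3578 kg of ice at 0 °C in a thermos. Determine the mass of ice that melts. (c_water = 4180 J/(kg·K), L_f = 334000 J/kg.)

m_melted ≈ 0.0385 kg

Cooling the water to 0 °C releases 0.1173×4180×26.26 = 12876 J.
Melting all 0.3578 kg of ice would need 0.3578×334000 = 119505 J.
Since 12876 < 119505 J, not all the ice melts; equilibrium is at 0 °C.
m_melted×334000 = 12876  ⇒  m_melted ≈ 0.03855 kg.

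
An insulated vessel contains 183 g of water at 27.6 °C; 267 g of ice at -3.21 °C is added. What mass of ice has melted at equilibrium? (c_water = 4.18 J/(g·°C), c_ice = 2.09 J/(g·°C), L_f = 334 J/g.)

m_melted ≈ 57.8 g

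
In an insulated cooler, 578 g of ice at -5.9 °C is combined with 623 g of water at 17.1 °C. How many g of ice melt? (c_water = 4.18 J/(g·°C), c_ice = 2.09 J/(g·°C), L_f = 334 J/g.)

m_melted ≈ 112 g

Heat available from the water dropping to 0 °C: 623×4.18×17.1 = 44531 J.
Warming the ice to 0 °C takes 578×2.09×5.9 = 7127.3 J, leaving 37403 J for melting.
Fully melting the ice requires m_ice L_f = 578×334 = 193052 J.
37403 J < 193052 J, so only part of the ice melts and the system sits at 0 °C.
m_melt = 37403 / L_f = 112 g.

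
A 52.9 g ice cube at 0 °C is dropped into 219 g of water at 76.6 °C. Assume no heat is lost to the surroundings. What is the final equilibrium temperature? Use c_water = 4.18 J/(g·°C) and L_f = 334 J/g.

T_f ≈ 46.2 °C

Heat gained plus heat lost sum to zero:
melt ice: 52.9×334 = 17669
  meltwater 0→T: 52.9×4.18×T = 221.12 T
  water: 915.42(T − 76.6)
1136.5 T = 70121 − 17669 = 52453
T ≈ 46.15 °C (positive, so assuming full melt was valid).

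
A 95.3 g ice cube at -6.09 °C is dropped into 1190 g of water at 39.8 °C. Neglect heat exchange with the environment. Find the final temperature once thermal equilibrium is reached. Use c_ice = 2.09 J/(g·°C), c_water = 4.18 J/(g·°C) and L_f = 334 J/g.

T_f ≈ 30.7 °C

Net heat exchanged in the isolated system is zero:
ice -6.09→0 °C: 95.3×2.09×6.09 = 1213
  fusion: m_ice L_f = 95.3×334 = 31830
  warm the meltwater: 398.35 T
  water cools: 1190×4.18×(T − 39.8) = 4974.2(T − 39.8)
5372.6 T = 197973 − 33043 = 164930
T ≈ 30.70 °C. Since T > 0 °C, the all-ice-melts assumption holds.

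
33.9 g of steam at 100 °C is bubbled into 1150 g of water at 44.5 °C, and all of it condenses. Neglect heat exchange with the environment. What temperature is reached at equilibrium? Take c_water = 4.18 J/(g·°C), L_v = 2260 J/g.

T_f ≈ 61.6 °C

Conservation of energy gives ΣQ = 0:
steam→water at 100 °C releases m L_v = 33.9·2260 = 76614
  condensate cools 100→T: 33.9·4.18·(T − 100) = 141.7(T − 100)
  water warms: 1150·4.18·(T − 44.5) = 4807(T − 44.5)
4948.7 T = 76614 + 14170 + 213912 = 304696
T ≈ 61.57 °C (< 100 °C, so full condensation is consistent).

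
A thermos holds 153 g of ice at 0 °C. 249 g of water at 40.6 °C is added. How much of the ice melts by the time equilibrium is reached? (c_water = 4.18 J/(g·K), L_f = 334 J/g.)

Water can give up m c ΔT = 249×4.18×40.6 = 42257 J before reaching 0 °C.
Melting all 153 g of ice would need 153×334 = 51102 J.
42257 J < 51102 J, so only part of the ice melts and the system sits at 0 °C.
m_melt = 42257 / L_f = 126.5 g.

m_melted ≈ 127 g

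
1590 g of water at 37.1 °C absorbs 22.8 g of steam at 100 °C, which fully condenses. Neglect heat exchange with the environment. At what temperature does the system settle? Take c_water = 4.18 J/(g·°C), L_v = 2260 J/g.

T_f ≈ 45.6 °C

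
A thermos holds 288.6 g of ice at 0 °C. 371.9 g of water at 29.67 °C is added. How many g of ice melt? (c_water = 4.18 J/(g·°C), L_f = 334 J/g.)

Heat available from the water dropping to 0 °C: 371.9·4.18·29.67 = 46123 J.
Melting all 288.6 g of ice would need 288.6·334 = 96392 J.
That's not enough to melt it all — equilibrium is at 0 °C with ice remaining.
Mass melted = 46123/334 ≈ 138.1 g.

m_melted ≈ 138 g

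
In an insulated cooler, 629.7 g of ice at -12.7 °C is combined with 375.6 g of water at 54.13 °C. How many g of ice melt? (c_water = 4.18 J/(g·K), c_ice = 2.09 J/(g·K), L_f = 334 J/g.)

m_melted ≈ 204 g

Cooling the water to 0 °C releases 375.6×4.18×54.13 = 84985 J.
Of that, 629.7×2.09×12.7 = 16714 J goes to bring the ice to 0 °C, leaving 68270 J.
To melt every bit of ice: 629.7×334 = 210320 J.
That's not enough to melt it all — equilibrium is at 0 °C with ice remaining.
Mass melted = 68270/334 ≈ 204.4 g.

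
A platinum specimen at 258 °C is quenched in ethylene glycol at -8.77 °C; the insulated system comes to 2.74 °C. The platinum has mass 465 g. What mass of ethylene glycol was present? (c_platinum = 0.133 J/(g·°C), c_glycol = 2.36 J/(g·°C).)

m ≈ 581 g

Let T be the final temperature. ΣQ_i = 0:
465×0.133×(2.74 − 258) + m×2.36×(2.74 − (-8.77)) = 0
27.16 m = 15787
m = 15787/27.16 ≈ 581.2 g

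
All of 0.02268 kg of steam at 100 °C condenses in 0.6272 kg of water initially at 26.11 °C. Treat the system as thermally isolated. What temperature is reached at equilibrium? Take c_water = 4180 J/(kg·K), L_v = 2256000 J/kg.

Setting the total heat transfer to zero:
steam→water at 100 °C releases m L_v = 0.02268·2256000 = 51166; condensate cools 100→T: 0.02268·4180·(T − 100) = 94.8(T − 100); water warms: 0.6272·4180·(T − 26.11) = 2621.7(T − 26.11)
2716.5 T = 51166 + 9480.2 + 68452 = 129099
T ≈ 47.52 °C, under the boiling point, so the assumption holds.

T_f ≈ 47.5 °C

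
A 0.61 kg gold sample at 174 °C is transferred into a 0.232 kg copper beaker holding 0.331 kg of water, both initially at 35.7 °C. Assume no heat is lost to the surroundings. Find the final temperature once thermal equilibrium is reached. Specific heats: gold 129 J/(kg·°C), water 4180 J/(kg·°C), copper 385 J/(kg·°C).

Heat gained plus heat lost sum to zero:
0.61*129*(T − 174) + 0.331*4180*(T − 35.7) + 0.232*385*(T − 35.7) = 0
1551.6 T = 66275
T = 66275 / 1551.6 = 42.7 °C

T_f ≈ 42.7 °C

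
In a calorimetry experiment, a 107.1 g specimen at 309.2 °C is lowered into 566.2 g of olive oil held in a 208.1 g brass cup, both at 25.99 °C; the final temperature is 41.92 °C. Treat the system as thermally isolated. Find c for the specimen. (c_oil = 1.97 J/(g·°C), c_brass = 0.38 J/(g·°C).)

c ≈ 0.665 J/(g·°C)

Net heat exchanged in the isolated system is zero:
107.1·c·(41.92 − 309.2) + 566.2·1.97·(41.92 − 25.99) + 208.1·0.38·(41.92 − 25.99) = 0
-28626 c = -19028
c = -19028/-28626 ≈ 0.6647 J/(g·°C)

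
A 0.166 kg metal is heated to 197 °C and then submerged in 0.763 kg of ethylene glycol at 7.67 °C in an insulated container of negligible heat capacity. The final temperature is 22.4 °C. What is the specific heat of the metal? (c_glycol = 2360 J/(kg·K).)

c ≈ 915 J/(kg·K)

Net heat exchanged in the isolated system is zero:
0.166·c·(22.4 − 197) + 0.763·2360·(22.4 − 7.67) = 0
-28.98 c = -26524
c = -26524/-28.98 ≈ 915.1 J/(kg·K)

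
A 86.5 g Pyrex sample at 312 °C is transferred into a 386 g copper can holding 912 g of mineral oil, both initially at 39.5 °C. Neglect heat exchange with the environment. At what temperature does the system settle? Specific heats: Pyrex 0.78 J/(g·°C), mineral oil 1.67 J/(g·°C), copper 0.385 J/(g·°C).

With ΣQ=0 the equilibrium temperature is the m·c-weighted mean:
T_f = (67.47×312 + 1523×39.5 + 148.61×39.5) / (67.47 + 1523 + 148.61)
    = 87081 / 1739.1 ≈ 50.07 °C

T_f ≈ 50.1 °C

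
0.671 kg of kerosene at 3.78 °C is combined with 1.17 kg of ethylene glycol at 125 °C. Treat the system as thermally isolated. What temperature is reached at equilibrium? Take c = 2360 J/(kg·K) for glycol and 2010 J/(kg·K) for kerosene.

Heat lost by the glycol equals heat gained by the kerosene:
1.17×2360×(125 − T) = 0.671×2010×(T − 3.78)
2761.2(125 − T) = 1348.7(T − 3.78)
4109.9 T = 350248  ⇒  T ≈ 85.22 °C

T_f ≈ 85.2 °C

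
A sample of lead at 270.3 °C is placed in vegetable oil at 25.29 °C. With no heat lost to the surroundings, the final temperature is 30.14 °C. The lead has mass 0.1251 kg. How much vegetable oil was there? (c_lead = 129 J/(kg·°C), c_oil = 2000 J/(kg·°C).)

Taking heat into each body as positive, Σ m c ΔT = 0:
0.1251·129·(30.14 − 270.3) + m·2000·(30.14 − 25.29) = 0
9700 m = 3875.7
m = 3875.7/9700 ≈ 0.3996 kg

m ≈ 0.4 kg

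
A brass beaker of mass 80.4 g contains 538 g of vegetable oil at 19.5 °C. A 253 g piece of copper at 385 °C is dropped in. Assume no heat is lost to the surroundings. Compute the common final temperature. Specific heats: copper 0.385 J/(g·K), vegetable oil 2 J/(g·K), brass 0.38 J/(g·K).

T_f ≈ 49.1 °C

Conservation of energy gives ΣQ = 0:
253·0.385·(T − 385) + 538·2·(T − 19.5) + 80.4·0.38·(T − 19.5) = 0
1204 T = 59079
T ≈ 49.07 °C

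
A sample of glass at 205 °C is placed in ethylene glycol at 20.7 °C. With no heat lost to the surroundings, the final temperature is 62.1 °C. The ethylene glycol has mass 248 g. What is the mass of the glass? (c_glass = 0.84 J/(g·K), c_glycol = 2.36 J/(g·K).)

Heat lost by the glass = heat gained by the glycol:
m·0.84·(205 − 62.1) = 248·2.36·(62.1 − 20.7)
120.04 m = 24231  ⇒  m ≈ 201.9 g

m ≈ 202 g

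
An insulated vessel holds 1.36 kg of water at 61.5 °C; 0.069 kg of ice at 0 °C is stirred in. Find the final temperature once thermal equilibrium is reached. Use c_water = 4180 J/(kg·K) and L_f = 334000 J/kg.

T_f ≈ 54.7 °C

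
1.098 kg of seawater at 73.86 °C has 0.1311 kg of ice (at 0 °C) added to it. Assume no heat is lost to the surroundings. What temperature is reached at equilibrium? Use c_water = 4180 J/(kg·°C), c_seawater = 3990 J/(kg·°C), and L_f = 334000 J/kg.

Energy conservation, ΣQ = 0:
melt ice: 0.1311×334000 = 43787
  meltwater 0→T: 0.1311×4180×T = 548 T
  seawater cools: 1.098×3990×(T − 73.86) = 4381(T − 73.86)
4929 T = 323582 − 43787 = 279795
T ≈ 56.76 °C (positive, so assuming full melt was valid).

T_f ≈ 56.8 °C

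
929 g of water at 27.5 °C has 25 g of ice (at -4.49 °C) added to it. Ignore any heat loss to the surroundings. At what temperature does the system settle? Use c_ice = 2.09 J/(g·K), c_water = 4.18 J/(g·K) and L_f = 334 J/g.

Energy balance with sensible and latent terms:
ice -4.49→0 °C: 25·2.09·4.49 = 234.6; latent heat to melt: 25·334 = 8350; meltwater 0→T: 25·4.18·T = 104.5 T; water: 3883.2(T − 27.5)
3987.7 T = 106789 − 8584.6 = 98204
T ≈ 24.63 °C. Since T > 0 °C, the all-ice-melts assumption holds.

T_f ≈ 24.6 °C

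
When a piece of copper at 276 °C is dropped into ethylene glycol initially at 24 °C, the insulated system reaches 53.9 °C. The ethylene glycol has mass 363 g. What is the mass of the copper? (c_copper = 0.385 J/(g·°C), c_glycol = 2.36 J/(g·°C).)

Heat lost by the copper = heat gained by the glycol:
m×0.385×(276 − 53.9) = 363×2.36×(53.9 − 24)
85.51 m = 25615  ⇒  m ≈ 299.6 g

m ≈ 300 g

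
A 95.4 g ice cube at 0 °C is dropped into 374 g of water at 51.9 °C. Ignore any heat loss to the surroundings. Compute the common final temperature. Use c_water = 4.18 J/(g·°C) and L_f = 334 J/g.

Taking heat into each body as positive, Σ m c ΔT = 0:
melt ice: 95.4×334 = 31864; warm the meltwater: 398.77 T; water: 1563.3(T − 51.9)
1962.1 T = 81136 − 31864 = 49273
T ≈ 25.11 °C — above 0 °C, consistent with complete melting.

T_f ≈ 25.1 °C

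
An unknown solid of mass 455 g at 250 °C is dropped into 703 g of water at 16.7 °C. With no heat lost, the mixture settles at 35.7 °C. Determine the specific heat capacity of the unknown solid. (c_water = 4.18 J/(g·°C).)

m_s c (T_s − T_f) = m_water c_water (T_f − T_0):
455×c×(250 − 35.7) = 703×4.18×(35.7 − 16.7)
97506 c = 55832  ⇒  c ≈ 0.5726 J/(g·°C)

c ≈ 0.573 J/(g·°C)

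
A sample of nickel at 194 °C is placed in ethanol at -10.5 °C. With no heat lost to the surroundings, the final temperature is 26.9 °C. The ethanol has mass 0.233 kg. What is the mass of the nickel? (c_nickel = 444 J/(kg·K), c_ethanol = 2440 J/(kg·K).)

Heat gained plus heat lost sum to zero:
m×444×(26.9 − 194) + 0.233×2440×(26.9 − (-10.5)) = 0
-74192 m = -21263
m = -21263/-74192 ≈ 0.2866 kg

m ≈ 0.287 kg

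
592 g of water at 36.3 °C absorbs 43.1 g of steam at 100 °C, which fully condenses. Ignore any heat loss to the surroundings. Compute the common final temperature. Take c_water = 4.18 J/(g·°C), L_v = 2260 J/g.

T_f ≈ 77.3 °C

Energy balance with sensible and latent terms:
condense steam: −43.1·2260 = −97406; condensate cools 100→T: 43.1·4.18·(T − 100) = 180.16(T − 100); original water: 2474.6(T − 36.3)
2654.7 T = 97406 + 18016 + 89827 = 205248
T ≈ 77.31 °C (< 100 °C, so full condensation is consistent).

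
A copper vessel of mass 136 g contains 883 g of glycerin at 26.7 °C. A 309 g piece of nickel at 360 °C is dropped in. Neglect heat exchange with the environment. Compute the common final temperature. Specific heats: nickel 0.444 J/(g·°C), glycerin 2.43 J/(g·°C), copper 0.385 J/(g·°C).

T_f ≈ 46.3 °C

Net heat exchanged in the isolated system is zero:
309×0.444×(T − 360) + 883×2.43×(T − 26.7) + 136×0.385×(T − 26.7) = 0
137.2(T − 360) + 2145.7(T − 26.7) + 52.36(T − 26.7) = 0
(137.2 + 2145.7 + 52.36) T = 137.2×360 + 2145.7×26.7 + 52.36×26.7
T = 108078/2335.2 ≈ 46.28 °C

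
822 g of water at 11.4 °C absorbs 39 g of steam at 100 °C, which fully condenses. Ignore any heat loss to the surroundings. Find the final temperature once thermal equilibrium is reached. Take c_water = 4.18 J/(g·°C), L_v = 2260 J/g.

T_f ≈ 39.9 °C

Energy conservation, ΣQ = 0:
latent heat released on condensation: 39×2260 = 88140
  condensate cools 100→T: 39×4.18×(T − 100) = 163.02(T − 100)
  water warms: 822×4.18×(T − 11.4) = 3436(T − 11.4)
3599 T = 88140 + 16302 + 39170 = 143612
T ≈ 39.90 °C, under the boiling point, so the assumption holds.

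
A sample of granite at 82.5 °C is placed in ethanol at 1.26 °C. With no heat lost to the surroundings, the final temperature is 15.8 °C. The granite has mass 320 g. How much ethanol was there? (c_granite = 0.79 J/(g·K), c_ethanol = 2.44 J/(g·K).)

Let T be the final temperature. ΣQ_i = 0:
320×0.79×(15.8 − 82.5) + m×2.44×(15.8 − 1.26) = 0
35.48 m = 16862
m = 16862/35.48 ≈ 475.3 g

m ≈ 475 g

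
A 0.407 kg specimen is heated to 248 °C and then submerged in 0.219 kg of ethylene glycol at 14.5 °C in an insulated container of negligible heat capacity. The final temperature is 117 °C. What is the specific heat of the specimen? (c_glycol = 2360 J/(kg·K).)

Heat lost by the specimen = heat gained by the glycol:
0.407·c·(248 − 117) = 0.219·2360·(117 − 14.5)
53.32 c = 52976  ⇒  c ≈ 993.6 J/(kg·K)

c ≈ 994 J/(kg·K)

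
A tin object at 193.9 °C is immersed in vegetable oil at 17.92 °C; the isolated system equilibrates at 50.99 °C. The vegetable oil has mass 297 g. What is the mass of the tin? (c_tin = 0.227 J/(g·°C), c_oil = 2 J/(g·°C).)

m ≈ 606 g

Heat lost by the tin = heat gained by the oil:
m·0.227·(193.9 − 50.99) = 297·2·(50.99 − 17.92)
32.44 m = 19644  ⇒  m ≈ 605.5 g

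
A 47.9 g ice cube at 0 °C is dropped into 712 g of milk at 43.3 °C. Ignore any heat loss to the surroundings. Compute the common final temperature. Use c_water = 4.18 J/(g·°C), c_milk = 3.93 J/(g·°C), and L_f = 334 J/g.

Taking heat into each body as positive, Σ m c ΔT = 0:
fusion: m_ice L_f = 47.9·334 = 15999
  warm the meltwater: 200.22 T
  milk cools: 712·3.93·(T − 43.3) = 2798.2(T − 43.3)
2998.4 T = 121160 − 15999 = 105162
T ≈ 35.07 °C. Since T > 0 °C, the all-ice-melts assumption holds.

T_f ≈ 35.1 °C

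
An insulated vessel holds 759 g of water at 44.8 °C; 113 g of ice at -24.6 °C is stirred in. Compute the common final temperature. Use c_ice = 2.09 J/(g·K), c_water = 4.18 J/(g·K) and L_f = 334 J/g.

Sum of m c ΔT and latent-heat terms is zero:
ice -24.6→0 °C: 113·2.09·24.6 = 5809.8
  latent heat to melt: 113·334 = 37742
  meltwater 0→T: 113·4.18·T = 472.34 T
  water cools: 759·4.18·(T − 44.8) = 3172.6(T − 44.8)
3645 T = 142133 − 43552 = 98582
T ≈ 27.05 °C — above 0 °C, consistent with complete melting.

T_f ≈ 27.0 °C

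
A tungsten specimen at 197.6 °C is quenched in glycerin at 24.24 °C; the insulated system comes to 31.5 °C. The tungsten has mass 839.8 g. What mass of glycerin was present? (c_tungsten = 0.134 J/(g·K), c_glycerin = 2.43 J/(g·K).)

m ≈ 1060 g

Let T be the final temperature. ΣQ_i = 0:
839.8·0.134·(31.5 − 197.6) + m·2.43·(31.5 − 24.24) = 0
17.64 m = 18692
m = 18692/17.64 ≈ 1060 g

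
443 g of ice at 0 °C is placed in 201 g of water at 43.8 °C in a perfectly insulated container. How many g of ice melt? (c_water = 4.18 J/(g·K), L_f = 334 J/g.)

m_melted ≈ 110 g

Cooling the water to 0 °C releases 201·4.18·43.8 = 36800 J.
To melt every bit of ice: 443·334 = 147962 J.
That's not enough to melt it all — equilibrium is at 0 °C with ice remaining.
Mass melted = 36800/334 ≈ 110.2 g.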